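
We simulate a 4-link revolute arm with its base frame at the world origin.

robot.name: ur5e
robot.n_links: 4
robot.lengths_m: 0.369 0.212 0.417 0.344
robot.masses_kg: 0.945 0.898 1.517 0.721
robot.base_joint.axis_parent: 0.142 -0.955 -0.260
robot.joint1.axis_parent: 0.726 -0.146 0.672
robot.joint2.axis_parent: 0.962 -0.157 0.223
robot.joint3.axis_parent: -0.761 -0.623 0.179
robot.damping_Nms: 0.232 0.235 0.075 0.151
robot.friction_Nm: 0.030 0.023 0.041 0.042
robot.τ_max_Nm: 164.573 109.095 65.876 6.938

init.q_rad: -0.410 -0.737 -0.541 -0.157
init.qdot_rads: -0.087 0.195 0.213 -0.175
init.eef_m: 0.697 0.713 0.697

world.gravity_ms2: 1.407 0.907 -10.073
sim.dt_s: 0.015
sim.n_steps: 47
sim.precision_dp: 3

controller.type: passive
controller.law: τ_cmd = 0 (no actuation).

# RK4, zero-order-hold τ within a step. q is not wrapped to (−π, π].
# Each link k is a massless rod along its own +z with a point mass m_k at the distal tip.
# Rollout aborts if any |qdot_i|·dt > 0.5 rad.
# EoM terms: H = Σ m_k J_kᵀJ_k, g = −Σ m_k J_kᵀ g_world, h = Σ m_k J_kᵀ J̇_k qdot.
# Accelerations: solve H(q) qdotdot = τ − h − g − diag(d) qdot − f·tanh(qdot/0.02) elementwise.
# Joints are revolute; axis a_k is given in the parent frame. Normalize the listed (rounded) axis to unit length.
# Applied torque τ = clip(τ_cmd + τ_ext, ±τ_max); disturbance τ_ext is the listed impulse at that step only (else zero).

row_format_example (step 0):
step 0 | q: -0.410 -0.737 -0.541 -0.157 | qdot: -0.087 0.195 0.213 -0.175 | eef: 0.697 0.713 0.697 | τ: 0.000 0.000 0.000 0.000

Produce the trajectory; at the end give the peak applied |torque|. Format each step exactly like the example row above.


step 1 | q: -0.412 -0.735 -0.538 -0.160 | qdot: -0.164 0.085 0.140 -0.224 | eef: 0.698 0.712 0.700 | τ: 0.000 0.000 0.000 0.000
step 2 | q: -0.415 -0.734 -0.537 -0.164 | qdot: -0.244 -0.010 0.057 -0.281 | eef: 0.699 0.711 0.699 | τ: 0.000 0.000 0.000 0.000
step 3 | q: -0.419 -0.735 -0.537 -0.168 | qdot: -0.330 -0.093 -0.031 -0.341 | eef: 0.702 0.711 0.696 | τ: 0.000 0.000 0.000 0.000
step 4 | q: -0.425 -0.737 -0.538 -0.174 | qdot: -0.416 -0.201 -0.088 -0.385 | eef: 0.707 0.712 0.691 | τ: 0.000 0.000 0.000 0.000
step 5 | q: -0.432 -0.741 -0.539 -0.180 | qdot: -0.508 -0.303 -0.144 -0.431 | eef: 0.712 0.714 0.683 | τ: 0.000 0.000 0.000 0.000
step 6 | q: -0.440 -0.746 -0.542 -0.187 | qdot: -0.607 -0.399 -0.193 -0.477 | eef: 0.718 0.716 0.673 | τ: 0.000 0.000 0.000 0.000
step 7 | q: -0.450 -0.753 -0.545 -0.194 | qdot: -0.715 -0.492 -0.232 -0.522 | eef: 0.725 0.718 0.660 | τ: 0.000 0.000 0.000 0.000
step 8 | q: -0.462 -0.761 -0.549 -0.202 | qdot: -0.833 -0.585 -0.258 -0.567 | eef: 0.733 0.721 0.644 | τ: 0.000 0.000 0.000 0.000
step 9 | q: -0.475 -0.771 -0.553 -0.211 | qdot: -0.963 -0.677 -0.265 -0.611 | eef: 0.742 0.725 0.626 | τ: 0.000 0.000 0.000 0.000
step 10 | q: -0.491 -0.781 -0.557 -0.221 | qdot: -1.104 -0.772 -0.250 -0.656 | eef: 0.752 0.729 0.605 | τ: 0.000 0.000 0.000 0.000
step 11 | q: -0.508 -0.794 -0.560 -0.231 | qdot: -1.259 -0.871 -0.208 -0.701 | eef: 0.763 0.733 0.581 | τ: 0.000 0.000 0.000 0.000
step 12 | q: -0.528 -0.808 -0.563 -0.242 | qdot: -1.429 -0.976 -0.136 -0.750 | eef: 0.774 0.738 0.555 | τ: 0.000 0.000 0.000 0.000
step 13 | q: -0.551 -0.823 -0.564 -0.254 | qdot: -1.615 -1.089 -0.027 -0.803 | eef: 0.786 0.743 0.527 | τ: 0.000 0.000 0.000 0.000
step 14 | q: -0.577 -0.840 -0.563 -0.266 | qdot: -1.823 -1.180 0.091 -0.884 | eef: 0.798 0.748 0.496 | τ: 0.000 0.000 0.000 0.000
step 15 | q: -0.606 -0.859 -0.561 -0.280 | qdot: -2.049 -1.285 0.256 -0.973 | eef: 0.810 0.754 0.462 | τ: 0.000 0.000 0.000 0.000
step 16 | q: -0.639 -0.879 -0.556 -0.295 | qdot: -2.291 -1.410 0.477 -1.069 | eef: 0.822 0.760 0.427 | τ: 0.000 0.000 0.000 0.000
step 17 | q: -0.675 -0.901 -0.546 -0.312 | qdot: -2.552 -1.553 0.757 -1.176 | eef: 0.835 0.766 0.389 | τ: 0.000 0.000 0.000 0.000
step 18 | q: -0.715 -0.925 -0.533 -0.331 | qdot: -2.835 -1.710 1.097 -1.297 | eef: 0.847 0.772 0.348 | τ: 0.000 0.000 0.000 0.000
step 19 | q: -0.760 -0.952 -0.513 -0.351 | qdot: -3.143 -1.869 1.496 -1.436 | eef: 0.859 0.779 0.306 | τ: 0.000 0.000 0.000 0.000
step 20 | q: -0.810 -0.982 -0.487 -0.374 | qdot: -3.482 -2.015 1.948 -1.597 | eef: 0.870 0.786 0.262 | τ: 0.000 0.000 0.000 0.000
step 21 | q: -0.865 -1.013 -0.455 -0.399 | qdot: -3.861 -2.116 2.440 -1.787 | eef: 0.880 0.793 0.216 | τ: 0.000 0.000 0.000 0.000
step 22 | q: -0.926 -1.045 -0.414 -0.428 | qdot: -4.293 -2.119 2.942 -2.003 | eef: 0.890 0.800 0.169 | τ: 0.000 0.000 0.000 0.000
step 23 | q: -0.994 -1.075 -0.366 -0.459 | qdot: -4.793 -1.939 3.406 -2.234 | eef: 0.898 0.807 0.120 | τ: 0.000 0.000 0.000 0.000
step 24 | q: -1.070 -1.101 -0.312 -0.494 | qdot: -5.375 -1.476 3.772 -2.428 | eef: 0.905 0.814 0.070 | τ: 0.000 0.000 0.000 0.000
step 25 | q: -1.155 -1.118 -0.254 -0.532 | qdot: -6.030 -0.668 4.009 -2.469 | eef: 0.910 0.821 0.018 | τ: 0.000 0.000 0.000 0.000
step 26 | q: -1.251 -1.120 -0.193 -0.567 | qdot: -6.703 0.390 4.184 -2.171 | eef: 0.914 0.827 -0.037 | τ: 0.000 0.000 0.000 0.000
step 27 | q: -1.356 -1.106 -0.128 -0.594 | qdot: -7.290 1.430 4.446 -1.374 | eef: 0.916 0.832 -0.095 | τ: 0.000 0.000 0.000 0.000
step 28 | q: -1.469 -1.078 -0.059 -0.606 | qdot: -7.705 2.265 4.831 -0.077 | eef: 0.918 0.836 -0.159 | τ: 0.000 0.000 0.000 0.000
step 29 | q: -1.586 -1.039 0.017 -0.595 | qdot: -7.915 2.900 5.212 1.558 | eef: 0.917 0.837 -0.228 | τ: 0.000 0.000 0.000 0.000
step 30 | q: -1.705 -0.991 0.097 -0.558 | qdot: -7.935 3.502 5.363 3.337 | eef: 0.913 0.836 -0.301 | τ: 0.000 0.000 0.000 0.000
step 31 | q: -1.823 -0.933 0.176 -0.495 | qdot: -7.793 4.263 5.059 5.049 | eef: 0.906 0.833 -0.377 | τ: 0.000 0.000 0.000 0.000
step 32 | q: -1.938 -0.862 0.246 -0.408 | qdot: -7.515 5.292 4.180 6.500 | eef: 0.895 0.827 -0.454 | τ: 0.000 0.000 0.000 0.000
step 33 | q: -2.048 -0.773 0.298 -0.302 | qdot: -7.136 6.599 2.740 7.535 | eef: 0.879 0.817 -0.531 | τ: 0.000 0.000 0.000 0.000
step 34 | q: -2.152 -0.663 0.326 -0.185 | qdot: -6.696 8.121 0.854 8.046 | eef: 0.858 0.803 -0.607 | τ: 0.000 0.000 0.000 0.000
step 35 | q: -2.249 -0.529 0.322 -0.064 | qdot: -6.242 9.730 -1.283 7.978 | eef: 0.833 0.783 -0.680 | τ: 0.000 0.000 0.000 0.000
step 36 | q: -2.340 -0.371 0.287 0.052 | qdot: -5.818 11.289 -3.467 7.310 | eef: 0.804 0.757 -0.750 | τ: 0.000 0.000 0.000 0.000
step 37 | q: -2.424 -0.192 0.220 0.153 | qdot: -5.460 12.512 -5.334 6.104 | eef: 0.772 0.725 -0.817 | τ: 0.000 0.000 0.000 0.000
step 38 | q: -2.504 -0.000 0.131 0.233 | qdot: -5.183 12.925 -6.303 4.605 | eef: 0.735 0.684 -0.880 | τ: 0.000 0.000 0.000 0.000
step 39 | q: -2.580 0.189 0.038 0.292 | qdot: -4.957 12.140 -5.871 3.259 | eef: 0.695 0.637 -0.939 | τ: 0.000 0.000 0.000 0.000
step 40 | q: -2.652 0.359 -0.039 0.334 | qdot: -4.736 10.371 -4.215 2.393 | eef: 0.651 0.581 -0.995 | τ: 0.000 0.000 0.000 0.000
step 41 | q: -2.722 0.499 -0.086 0.366 | qdot: -4.505 8.247 -2.038 1.914 | eef: 0.602 0.520 -1.048 | τ: 0.000 0.000 0.000 0.000
step 42 | q: -2.788 0.607 -0.100 0.392 | qdot: -4.274 6.234 0.081 1.523 | eef: 0.548 0.454 -1.097 | τ: 0.000 0.000 0.000 0.000
step 43 | q: -2.850 0.688 -0.085 0.410 | qdot: -4.061 4.582 1.801 0.964 | eef: 0.488 0.384 -1.142 | τ: 0.000 0.000 0.000 0.000
step 44 | q: -2.910 0.747 -0.049 0.419 | qdot: -3.878 3.360 2.997 0.145 | eef: 0.421 0.311 -1.182 | τ: 0.000 0.000 0.000 0.000
step 45 | q: -2.967 0.791 0.001 0.414 | qdot: -3.730 2.633 3.573 -0.903 | eef: 0.348 0.235 -1.215 | τ: 0.000 0.000 0.000 0.000
step 46 | q: -3.022 0.828 0.055 0.391 | qdot: -3.612 2.414 3.513 -2.093 | eef: 0.268 0.158 -1.239 | τ: 0.000 0.000 0.000 0.000
step 47 | q: -3.075 0.865 0.104 0.351 | qdot: -3.513 2.598 2.958 -3.273 | eef: 0.183 0.081 -1.255
max |τ| (N·m): 0.000


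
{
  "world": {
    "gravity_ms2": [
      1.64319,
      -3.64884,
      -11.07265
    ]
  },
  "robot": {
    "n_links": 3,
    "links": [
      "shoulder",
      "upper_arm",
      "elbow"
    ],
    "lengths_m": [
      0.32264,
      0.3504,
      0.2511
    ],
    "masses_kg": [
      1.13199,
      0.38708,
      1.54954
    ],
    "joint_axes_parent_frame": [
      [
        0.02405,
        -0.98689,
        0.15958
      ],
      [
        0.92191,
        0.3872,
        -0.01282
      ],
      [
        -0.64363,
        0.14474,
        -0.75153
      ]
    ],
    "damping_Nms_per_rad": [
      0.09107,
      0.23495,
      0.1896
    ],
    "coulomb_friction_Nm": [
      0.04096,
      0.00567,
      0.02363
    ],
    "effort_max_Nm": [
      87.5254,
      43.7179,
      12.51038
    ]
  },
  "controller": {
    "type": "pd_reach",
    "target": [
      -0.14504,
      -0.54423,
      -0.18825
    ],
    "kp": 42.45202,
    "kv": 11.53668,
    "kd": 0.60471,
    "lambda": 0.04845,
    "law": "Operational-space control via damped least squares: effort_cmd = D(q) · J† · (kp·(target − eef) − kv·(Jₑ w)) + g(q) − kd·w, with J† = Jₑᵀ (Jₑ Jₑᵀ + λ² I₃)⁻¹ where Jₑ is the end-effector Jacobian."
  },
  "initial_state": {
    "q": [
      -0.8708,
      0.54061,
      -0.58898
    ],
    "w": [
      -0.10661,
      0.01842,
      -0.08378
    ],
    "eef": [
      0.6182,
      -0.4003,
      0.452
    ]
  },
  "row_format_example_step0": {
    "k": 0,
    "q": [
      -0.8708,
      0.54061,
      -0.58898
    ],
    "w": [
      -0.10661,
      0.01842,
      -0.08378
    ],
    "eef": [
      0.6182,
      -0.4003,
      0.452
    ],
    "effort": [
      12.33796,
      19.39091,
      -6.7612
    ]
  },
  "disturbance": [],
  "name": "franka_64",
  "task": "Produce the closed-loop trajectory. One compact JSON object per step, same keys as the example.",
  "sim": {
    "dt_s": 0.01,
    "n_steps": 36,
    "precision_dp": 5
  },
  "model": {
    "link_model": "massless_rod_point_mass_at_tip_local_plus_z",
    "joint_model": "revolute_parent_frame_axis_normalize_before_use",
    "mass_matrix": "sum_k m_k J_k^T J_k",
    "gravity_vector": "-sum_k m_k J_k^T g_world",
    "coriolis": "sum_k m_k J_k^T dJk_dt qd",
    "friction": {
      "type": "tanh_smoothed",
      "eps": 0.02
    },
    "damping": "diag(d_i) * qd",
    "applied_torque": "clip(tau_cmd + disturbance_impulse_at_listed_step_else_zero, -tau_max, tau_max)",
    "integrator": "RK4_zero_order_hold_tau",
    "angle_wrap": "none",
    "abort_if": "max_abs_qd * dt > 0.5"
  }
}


{"k":1,"q":[-0.87179,0.54057,-0.60056],"w":[-0.08499,0.0088,-2.10125],"eef":[0.61743,-0.40149,0.45038],"effort":[13.02893,15.95221,-4.60227]}
{"k":2,"q":[-0.87213,0.54382,-0.61837],"w":[0.01409,0.62463,-1.51993],"eef":[0.61506,-0.40458,0.44742],"effort":[13.67836,12.80495,-4.23607]}
{"k":3,"q":[-0.87169,0.55159,-0.63542],"w":[0.07471,0.93489,-1.87279],"eef":[0.61143,-0.40936,0.44338],"effort":[14.23578,10.14283,-3.35768]}
{"k":4,"q":[-0.87061,0.56276,-0.65398],"w":[0.14053,1.29712,-1.84526],"eef":[0.60659,-0.41553,0.43833],"effort":[14.71077,7.80939,-2.80533]}
{"k":5,"q":[-0.86892,0.5772,-0.67278],"w":[0.19899,1.59181,-1.91349],"eef":[0.60064,-0.42284,0.43237],"effort":[15.09977,5.78988,-2.2581]}
{"k":6,"q":[-0.86665,0.59448,-0.69197],"w":[0.25534,1.86572,-1.92208],"eef":[0.59367,-0.43104,0.42556],"effort":[15.40655,4.02781,-1.80644]}
{"k":7,"q":[-0.86383,0.61436,-0.7112],"w":[0.30905,2.10966,-1.92376],"eef":[0.58571,-0.43994,0.41799],"effort":[15.63395,2.48869,-1.40708]}
{"k":8,"q":[-0.86048,0.63656,-0.73036],"w":[0.36106,2.33092,-1.90586],"eef":[0.57684,-0.44934,0.4097],"effort":[15.78569,1.13811,-1.06057]}
{"k":9,"q":[-0.85662,0.66086,-0.74928],"w":[0.4117,2.53124,-1.87419],"eef":[0.56709,-0.45907,0.40074],"effort":[15.86592,-0.05217,-0.75653]}
{"k":10,"q":[-0.85226,0.68708,-0.7678],"w":[0.46135,2.71319,-1.82924],"eef":[0.5565,-0.46896,0.39115],"effort":[15.87919,-1.10676,-0.4891]}
{"k":11,"q":[-0.84741,0.71503,-0.78583],"w":[0.51022,2.87858,-1.77258],"eef":[0.54514,-0.47888,0.381],"effort":[15.83039,-2.04648,-0.25258]}
{"k":12,"q":[-0.84207,0.74457,-0.80323],"w":[0.55849,3.0289,-1.70536],"eef":[0.53304,-0.48868,0.3703],"effort":[15.72467,-2.88906,-0.04233]}
{"k":13,"q":[-0.83625,0.77553,-0.81991],"w":[0.60625,3.16531,-1.62873],"eef":[0.52026,-0.49826,0.35912],"effort":[15.56736,-3.64937,0.1456]}
{"k":14,"q":[-0.82996,0.8078,-0.83579],"w":[0.65352,3.2887,-1.54377],"eef":[0.50684,-0.50751,0.34748],"effort":[15.36391,-4.33987,0.31454]}
{"k":15,"q":[-0.8232,0.84124,-0.85078],"w":[0.70028,3.39973,-1.45158],"eef":[0.49285,-0.51633,0.33543],"effort":[15.11978,-4.97086,0.46728]}
{"k":16,"q":[-0.81597,0.87573,-0.86481],"w":[0.74646,3.49887,-1.35324],"eef":[0.47835,-0.52464,0.32301],"effort":[14.84044,-5.55081,0.60617]}
{"k":17,"q":[-0.80829,0.91115,-0.87784],"w":[0.79194,3.58647,-1.24986],"eef":[0.46339,-0.53237,0.31026],"effort":[14.53125,-6.08653,0.73317]}
{"k":18,"q":[-0.80015,0.94739,-0.88981],"w":[0.83653,3.66272,-1.14256],"eef":[0.44806,-0.53945,0.29721],"effort":[14.19741,-6.58345,0.84994]}
{"k":19,"q":[-0.79158,0.98434,-0.90069],"w":[0.88002,3.72776,-1.03251],"eef":[0.43241,-0.54582,0.28392],"effort":[13.84392,-7.0458,0.95783]}
{"k":20,"q":[-0.78257,1.02189,-0.91047],"w":[0.92213,3.78167,-0.92087],"eef":[0.41652,-0.55146,0.27042],"effort":[13.47554,-7.47677,1.05798]}
{"k":21,"q":[-0.77316,1.05992,-0.91912],"w":[0.96253,3.82449,-0.80881],"eef":[0.40047,-0.55631,0.25676],"effort":[13.09672,-7.87869,1.1513]}
{"k":22,"q":[-0.76335,1.09832,-0.92665],"w":[1.00083,3.85625,-0.69751],"eef":[0.38433,-0.56037,0.24296],"effort":[12.71155,-8.25315,1.23853]}
{"k":23,"q":[-0.75317,1.13698,-0.93308],"w":[1.03659,3.87699,-0.58811],"eef":[0.36817,-0.56362,0.22908],"effort":[12.32376,-8.60114,1.32024]}
{"k":24,"q":[-0.74265,1.1758,-0.93843],"w":[1.06933,3.88678,-0.48172],"eef":[0.35207,-0.56604,0.21516],"effort":[11.93663,-8.92316,1.39687]}
{"k":25,"q":[-0.73183,1.21466,-0.94274],"w":[1.09852,3.8857,-0.37939],"eef":[0.33611,-0.56766,0.20122],"effort":[11.55296,-9.21931,1.46869]}
{"k":26,"q":[-0.72072,1.25346,-0.94604],"w":[1.12361,3.87393,-0.28207],"eef":[0.32034,-0.56847,0.18732],"effort":[11.17497,-9.48942,1.53589]}
{"k":27,"q":[-0.7094,1.29209,-0.9484],"w":[1.14404,3.85167,-0.19059],"eef":[0.30484,-0.5685,0.17349],"effort":[10.80416,-9.73311,1.59852]}
{"k":28,"q":[-0.69789,1.33045,-0.94987],"w":[1.15925,3.81922,-0.10566],"eef":[0.28966,-0.56779,0.15976],"effort":[10.44119,-9.94984,1.65653]}
{"k":29,"q":[-0.68626,1.36843,-0.95053],"w":[1.1687,3.7768,-0.02838],"eef":[0.27487,-0.56636,0.14617],"effort":[10.0856,-10.13901,1.71018]}
{"k":30,"q":[-0.67457,1.40592,-0.95053],"w":[1.17158,3.7192,0.01814],"eef":[0.26049,-0.56425,0.13275],"effort":[9.73543,-10.29834,1.77491]}
{"k":31,"q":[-0.66288,1.44278,-0.95015],"w":[1.16758,3.65284,0.05682],"eef":[0.24659,-0.56149,0.11954],"effort":[9.38512,-10.42998,1.8353]}
{"k":32,"q":[-0.65127,1.47896,-0.9493],"w":[1.15634,3.58362,0.1097],"eef":[0.23319,-0.55814,0.10655],"effort":[9.02784,-10.53498,1.8759]}
{"k":33,"q":[-0.63982,1.51442,-0.94795],"w":[1.13656,3.50714,0.1582],"eef":[0.22031,-0.55427,0.09384],"effort":[8.65321,-10.61101,1.90894]}
{"k":34,"q":[-0.62861,1.54907,-0.94616],"w":[1.10661,3.42289,0.19927],"eef":[0.20798,-0.54992,0.08141],"effort":[8.24464,-10.65787,1.9366]}
{"k":35,"q":[-0.61777,1.58284,-0.94399],"w":[1.0639,3.33075,0.23234],"eef":[0.19619,-0.54517,0.0693],"effort":[7.77813,-10.67601,1.95965]}
{"k":36,"q":[-0.60744,1.61565,-0.94153],"w":[1.00418,3.23017,0.25662],"eef":[0.18497,-0.54006,0.05752]}


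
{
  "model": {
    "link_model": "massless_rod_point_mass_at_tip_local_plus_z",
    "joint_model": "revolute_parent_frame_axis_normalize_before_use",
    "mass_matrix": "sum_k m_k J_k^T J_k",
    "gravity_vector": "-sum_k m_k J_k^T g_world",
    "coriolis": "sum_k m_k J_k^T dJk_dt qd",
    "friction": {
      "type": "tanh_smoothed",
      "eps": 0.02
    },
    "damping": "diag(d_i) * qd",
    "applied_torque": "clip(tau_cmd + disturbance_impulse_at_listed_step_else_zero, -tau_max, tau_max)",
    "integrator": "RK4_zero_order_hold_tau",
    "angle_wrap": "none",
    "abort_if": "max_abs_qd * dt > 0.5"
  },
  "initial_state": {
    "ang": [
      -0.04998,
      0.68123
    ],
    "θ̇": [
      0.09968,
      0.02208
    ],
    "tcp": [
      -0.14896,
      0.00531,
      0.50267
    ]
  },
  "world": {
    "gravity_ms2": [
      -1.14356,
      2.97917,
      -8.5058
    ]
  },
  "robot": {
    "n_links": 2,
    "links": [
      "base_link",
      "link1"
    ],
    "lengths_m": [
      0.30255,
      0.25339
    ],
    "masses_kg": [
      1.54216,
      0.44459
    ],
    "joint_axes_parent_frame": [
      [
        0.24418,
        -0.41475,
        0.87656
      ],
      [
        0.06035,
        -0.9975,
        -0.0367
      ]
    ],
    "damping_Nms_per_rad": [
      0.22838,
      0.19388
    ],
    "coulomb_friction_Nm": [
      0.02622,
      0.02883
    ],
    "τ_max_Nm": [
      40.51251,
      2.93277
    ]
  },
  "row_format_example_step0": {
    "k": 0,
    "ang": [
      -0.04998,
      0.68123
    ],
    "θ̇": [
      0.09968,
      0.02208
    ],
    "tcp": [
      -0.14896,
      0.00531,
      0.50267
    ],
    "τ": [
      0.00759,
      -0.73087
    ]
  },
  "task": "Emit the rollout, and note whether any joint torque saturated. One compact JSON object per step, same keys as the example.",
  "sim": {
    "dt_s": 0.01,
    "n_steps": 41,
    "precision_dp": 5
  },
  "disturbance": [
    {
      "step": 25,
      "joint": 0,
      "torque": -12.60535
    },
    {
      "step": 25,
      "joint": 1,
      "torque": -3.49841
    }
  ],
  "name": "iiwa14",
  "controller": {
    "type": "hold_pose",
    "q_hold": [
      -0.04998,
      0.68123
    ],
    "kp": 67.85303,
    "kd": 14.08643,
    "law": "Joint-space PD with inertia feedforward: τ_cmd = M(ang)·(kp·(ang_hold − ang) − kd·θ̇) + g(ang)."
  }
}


{"k":1,"ang":[-0.04907,0.68141],"\u03b8\u0307":[0.08136,0.01412],"tcp":[-0.14919,0.00508,0.50259],"\u03c4":[0.02574,-0.7237]}
{"k":2,"ang":[-0.04834,0.68153],"\u03b8\u0307":[0.06482,0.00958],"tcp":[-0.14937,0.0049,0.50252],"\u03c4":[0.04188,-0.71803]}
{"k":3,"ang":[-0.04777,0.68161],"\u03b8\u0307":[0.05013,0.00715],"tcp":[-0.14951,0.00475,0.50248],"\u03c4":[0.05619,-0.71345]}
{"k":4,"ang":[-0.04733,0.68167],"\u03b8\u0307":[0.03734,0.00576],"tcp":[-0.14961,0.00464,0.50244],"\u03c4":[0.06881,-0.70964]}
{"k":5,"ang":[-0.04701,0.68172],"\u03b8\u0307":[0.02649,0.00478],"tcp":[-0.14969,0.00456,0.50241],"\u03c4":[0.07978,-0.70639]}
{"k":6,"ang":[-0.04679,0.68177],"\u03b8\u0307":[0.01761,0.00386],"tcp":[-0.14974,0.0045,0.50239],"\u03c4":[0.08904,-0.70362]}
{"k":7,"ang":[-0.04665,0.6818],"\u03b8\u0307":[0.01071,0.00286],"tcp":[-0.14978,0.00447,0.50238],"\u03c4":[0.09652,-0.7013]}
{"k":8,"ang":[-0.04657,0.68183],"\u03b8\u0307":[0.00559,0.00183],"tcp":[-0.1498,0.00445,0.50237],"\u03c4":[0.10232,-0.69941]}
{"k":9,"ang":[-0.04654,0.68184],"\u03b8\u0307":[0.00189,0.00087],"tcp":[-0.14981,0.00444,0.50236],"\u03c4":[0.1067,-0.69793]}
{"k":10,"ang":[-0.04653,0.68184],"\u03b8\u0307":[-0.00074,9e-05],"tcp":[-0.14982,0.00444,0.50236],"\u03c4":[0.10999,-0.69678]}
{"k":11,"ang":[-0.04655,0.68184],"\u03b8\u0307":[-0.00262,-0.00051],"tcp":[-0.14981,0.00444,0.50236],"\u03c4":[0.11249,-0.6959]}
{"k":12,"ang":[-0.04658,0.68183],"\u03b8\u0307":[-0.00395,-0.00094],"tcp":[-0.1498,0.00445,0.50237],"\u03c4":[0.1144,-0.69522]}
{"k":13,"ang":[-0.04662,0.68182],"\u03b8\u0307":[-0.00488,-0.00125],"tcp":[-0.14979,0.00446,0.50237],"\u03c4":[0.11589,-0.69469]}
{"k":14,"ang":[-0.04668,0.68181],"\u03b8\u0307":[-0.00553,-0.00146],"tcp":[-0.14978,0.00447,0.50238],"\u03c4":[0.11706,-0.69427]}
{"k":15,"ang":[-0.04673,0.68179],"\u03b8\u0307":[-0.00596,-0.0016],"tcp":[-0.14976,0.00449,0.50238],"\u03c4":[0.11799,-0.69394]}
{"k":16,"ang":[-0.04679,0.68178],"\u03b8\u0307":[-0.00624,-0.00169],"tcp":[-0.14975,0.0045,0.50239],"\u03c4":[0.11875,-0.69367]}
{"k":17,"ang":[-0.04686,0.68176],"\u03b8\u0307":[-0.00641,-0.00175],"tcp":[-0.14973,0.00452,0.5024],"\u03c4":[0.11938,-0.69344]}
{"k":18,"ang":[-0.04692,0.68174],"\u03b8\u0307":[-0.00649,-0.00177],"tcp":[-0.14971,0.00454,0.5024],"\u03c4":[0.11991,-0.69325]}
{"k":19,"ang":[-0.04699,0.68173],"\u03b8\u0307":[-0.00651,-0.00178],"tcp":[-0.14969,0.00455,0.50241],"\u03c4":[0.12036,-0.69309]}
{"k":20,"ang":[-0.04705,0.68171],"\u03b8\u0307":[-0.00648,-0.00177],"tcp":[-0.14968,0.00457,0.50242],"\u03c4":[0.12075,-0.69294]}
{"k":21,"ang":[-0.04712,0.68169],"\u03b8\u0307":[-0.00642,-0.00176],"tcp":[-0.14966,0.00458,0.50242],"\u03c4":[0.1211,-0.69282]}
{"k":22,"ang":[-0.04718,0.68167],"\u03b8\u0307":[-0.00634,-0.00173],"tcp":[-0.14964,0.0046,0.50243],"\u03c4":[0.12142,-0.6927]}
{"k":23,"ang":[-0.04724,0.68166],"\u03b8\u0307":[-0.00624,-0.0017],"tcp":[-0.14963,0.00462,0.50244],"\u03c4":[0.1217,-0.6926]}
{"k":24,"ang":[-0.04731,0.68164],"\u03b8\u0307":[-0.00612,-0.00167],"tcp":[-0.14961,0.00463,0.50244],"\u03c4":[0.12197,-0.6925]}
{"k":25,"ang":[-0.04737,0.68162],"\u03b8\u0307":[-0.006,-0.00164],"tcp":[-0.14959,0.00465,0.50245],"\u03c4":[-12.48313,-2.93277]}
{"k":26,"ang":[-0.05566,0.68424],"\u03b8\u0307":[-1.63958,0.50948],"tcp":[-0.14835,0.00675,0.50254],"\u03c4":[1.91583,-0.36106]}
{"k":27,"ang":[-0.07052,0.68852],"\u03b8\u0307":[-1.33579,0.35028],"tcp":[-0.14599,0.0105,0.50275],"\u03c4":[1.69825,-0.38307]}
{"k":28,"ang":[-0.08258,0.6914],"\u03b8\u0307":[-1.078,0.22764],"tcp":[-0.14393,0.01353,0.503],"\u03c4":[1.50642,-0.40532]}
{"k":29,"ang":[-0.09226,0.6932],"\u03b8\u0307":[-0.85916,0.13415],"tcp":[-0.14214,0.01594,0.50326],"\u03c4":[1.33715,-0.42749]}
{"k":30,"ang":[-0.09991,0.69418],"\u03b8\u0307":[-0.67344,0.0638],"tcp":[-0.14063,0.01784,0.50353],"\u03c4":[1.18769,-0.44927]}
{"k":31,"ang":[-0.10585,0.69455],"\u03b8\u0307":[-0.51635,0.01309],"tcp":[-0.13937,0.0193,0.50379],"\u03c4":[1.05568,-0.47083]}
{"k":32,"ang":[-0.11036,0.69454],"\u03b8\u0307":[-0.38648,-0.01189],"tcp":[-0.13834,0.0204,0.50403],"\u03c4":[0.939,-0.49525]}
{"k":33,"ang":[-0.11368,0.69437],"\u03b8\u0307":[-0.27848,-0.02093],"tcp":[-0.13756,0.02121,0.50423],"\u03c4":[0.8358,-0.52054]}
{"k":34,"ang":[-0.11601,0.69414],"\u03b8\u0307":[-0.18742,-0.02392],"tcp":[-0.13698,0.02178,0.50438],"\u03c4":[0.74449,-0.54429]}
{"k":35,"ang":[-0.11749,0.6939],"\u03b8\u0307":[-0.11058,-0.02375],"tcp":[-0.13659,0.02214,0.50449],"\u03c4":[0.66374,-0.56607]}
{"k":36,"ang":[-0.11828,0.69367],"\u03b8\u0307":[-0.04592,-0.02184],"tcp":[-0.13637,0.02232,0.50457],"\u03c4":[0.59236,-0.58581]}
{"k":37,"ang":[-0.11847,0.69347],"\u03b8\u0307":[0.00674,-0.01798],"tcp":[-0.13628,0.02237,0.50461],"\u03c4":[0.53078,-0.60351]}
{"k":38,"ang":[-0.1182,0.69332],"\u03b8\u0307":[0.04557,-0.01115],"tcp":[-0.13631,0.0223,0.50462],"\u03c4":[0.48159,-0.61884]}
{"k":39,"ang":[-0.11758,0.69324],"\u03b8\u0307":[0.0776,-0.00671],"tcp":[-0.13644,0.02215,0.5046],"\u03c4":[0.43891,-0.63175]}
{"k":40,"ang":[-0.11668,0.69318],"\u03b8\u0307":[0.10426,-0.0042],"tcp":[-0.13663,0.02193,0.50456],"\u03c4":[0.4013,-0.64272]}
{"k":41,"ang":[-0.11552,0.69315],"\u03b8\u0307":[0.12607,-0.00268],"tcp":[-0.13689,0.02165,0.50451]}
{"summary": "any joint saturated: yes"}


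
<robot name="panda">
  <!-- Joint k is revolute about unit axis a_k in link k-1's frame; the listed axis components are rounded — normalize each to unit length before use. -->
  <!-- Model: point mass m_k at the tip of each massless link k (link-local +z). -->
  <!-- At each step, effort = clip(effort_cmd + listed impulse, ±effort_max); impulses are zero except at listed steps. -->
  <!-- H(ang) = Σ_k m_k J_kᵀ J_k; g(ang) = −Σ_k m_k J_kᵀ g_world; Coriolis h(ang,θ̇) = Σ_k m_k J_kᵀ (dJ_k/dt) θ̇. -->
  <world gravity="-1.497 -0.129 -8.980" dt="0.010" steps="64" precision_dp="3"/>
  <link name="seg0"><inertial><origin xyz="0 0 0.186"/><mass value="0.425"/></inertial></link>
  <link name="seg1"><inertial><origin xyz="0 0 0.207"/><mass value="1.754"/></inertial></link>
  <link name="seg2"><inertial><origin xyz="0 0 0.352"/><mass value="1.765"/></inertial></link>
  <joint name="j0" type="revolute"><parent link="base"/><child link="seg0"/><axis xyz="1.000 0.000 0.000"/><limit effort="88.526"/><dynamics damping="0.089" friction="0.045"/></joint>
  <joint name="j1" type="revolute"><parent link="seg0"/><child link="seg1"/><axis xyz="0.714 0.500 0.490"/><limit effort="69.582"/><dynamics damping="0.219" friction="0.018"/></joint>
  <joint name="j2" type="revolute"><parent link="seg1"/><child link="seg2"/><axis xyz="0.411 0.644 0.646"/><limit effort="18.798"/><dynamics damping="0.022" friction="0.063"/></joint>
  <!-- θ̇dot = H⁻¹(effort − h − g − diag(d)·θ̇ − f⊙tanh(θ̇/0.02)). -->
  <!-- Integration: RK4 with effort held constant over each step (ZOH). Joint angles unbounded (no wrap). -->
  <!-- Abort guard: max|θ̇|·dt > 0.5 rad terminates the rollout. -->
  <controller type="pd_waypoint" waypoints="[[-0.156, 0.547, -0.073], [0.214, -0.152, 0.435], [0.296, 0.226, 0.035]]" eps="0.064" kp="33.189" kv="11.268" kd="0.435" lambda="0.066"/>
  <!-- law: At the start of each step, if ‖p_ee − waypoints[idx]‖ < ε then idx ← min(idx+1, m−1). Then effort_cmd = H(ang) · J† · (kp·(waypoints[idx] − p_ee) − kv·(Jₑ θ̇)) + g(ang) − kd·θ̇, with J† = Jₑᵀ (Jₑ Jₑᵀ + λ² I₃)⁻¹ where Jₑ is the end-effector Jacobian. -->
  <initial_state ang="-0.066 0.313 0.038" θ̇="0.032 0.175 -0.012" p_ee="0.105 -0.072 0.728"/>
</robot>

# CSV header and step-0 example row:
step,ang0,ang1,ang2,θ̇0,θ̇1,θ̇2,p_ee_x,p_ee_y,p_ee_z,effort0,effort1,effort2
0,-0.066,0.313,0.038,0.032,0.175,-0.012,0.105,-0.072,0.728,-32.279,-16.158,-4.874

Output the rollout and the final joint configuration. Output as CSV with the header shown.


step,ang0,ang1,ang2,θ̇0,θ̇1,θ̇2,p_ee_x,p_ee_y,p_ee_z,effort0,effort1,effort2
1,-0.067,0.315,0.037,-0.216,0.202,-0.141,0.105,-0.072,0.728,-28.729,-14.459,-4.318
2,-0.070,0.317,0.035,-0.425,0.191,-0.204,0.105,-0.070,0.728,-25.569,-12.945,-3.861
3,-0.075,0.319,0.033,-0.607,0.168,-0.242,0.105,-0.067,0.728,-22.745,-11.597,-3.469
4,-0.082,0.320,0.031,-0.766,0.141,-0.268,0.105,-0.062,0.729,-20.214,-10.392,-3.127
5,-0.091,0.321,0.028,-0.905,0.114,-0.289,0.105,-0.056,0.729,-17.940,-9.313,-2.825
6,-0.100,0.323,0.025,-1.027,0.088,-0.308,0.105,-0.049,0.730,-15.890,-8.343,-2.556
7,-0.111,0.323,0.022,-1.135,0.063,-0.327,0.104,-0.041,0.731,-14.037,-7.468,-2.314
8,-0.123,0.324,0.018,-1.229,0.039,-0.345,0.104,-0.032,0.731,-12.356,-6.675,-2.096
9,-0.135,0.324,0.015,-1.312,0.018,-0.364,0.103,-0.023,0.732,-10.824,-5.953,-1.896
10,-0.149,0.324,0.011,-1.386,-0.001,-0.387,0.102,-0.013,0.732,-9.422,-5.293,-1.712
11,-0.163,0.324,0.007,-1.451,-0.015,-0.414,0.101,-0.002,0.732,-8.134,-4.688,-1.541
12,-0.178,0.324,0.003,-1.507,-0.029,-0.442,0.100,0.010,0.733,-6.945,-4.129,-1.382
13,-0.193,0.323,-0.002,-1.556,-0.043,-0.467,0.099,0.022,0.733,-5.844,-3.609,-1.235
14,-0.209,0.323,-0.007,-1.599,-0.058,-0.492,0.097,0.034,0.732,-4.818,-3.122,-1.096
15,-0.225,0.322,-0.012,-1.635,-0.072,-0.516,0.096,0.046,0.732,-3.858,-2.665,-0.966
16,-0.242,0.322,-0.017,-1.666,-0.086,-0.541,0.094,0.059,0.731,-2.957,-2.234,-0.841
17,-0.258,0.321,-0.022,-1.692,-0.100,-0.566,0.093,0.073,0.730,-2.105,-1.824,-0.721
18,-0.276,0.320,-0.028,-1.714,-0.113,-0.591,0.091,0.086,0.729,-1.298,-1.432,-0.605
19,-0.293,0.318,-0.034,-1.732,-0.125,-0.617,0.089,0.100,0.728,-0.529,-1.057,-0.492
20,-0.310,0.317,-0.041,-1.746,-0.137,-0.643,0.087,0.114,0.726,0.206,-0.696,-0.382
21,-0.328,0.316,-0.047,-1.758,-0.148,-0.670,0.085,0.128,0.724,0.911,-0.346,-0.273
22,-0.345,0.314,-0.054,-1.766,-0.158,-0.697,0.083,0.142,0.722,1.589,-0.007,-0.166
23,-0.363,0.312,-0.061,-1.772,-0.168,-0.724,0.081,0.156,0.719,2.244,0.323,-0.059
24,-0.381,0.311,-0.068,-1.775,-0.178,-0.751,0.078,0.170,0.717,2.879,0.646,0.047
25,-0.398,0.309,-0.076,-1.776,-0.187,-0.779,0.076,0.185,0.713,3.494,0.962,0.152
26,-0.416,0.307,-0.084,-1.775,-0.196,-0.806,0.074,0.199,0.710,4.093,1.273,0.258
27,-0.434,0.305,-0.092,-1.772,-0.204,-0.834,0.071,0.213,0.706,4.676,1.578,0.364
28,-0.452,0.303,-0.101,-1.767,-0.212,-0.862,0.068,0.228,0.702,5.244,1.879,0.470
29,-0.469,0.301,-0.109,-1.760,-0.219,-0.889,0.066,0.242,0.698,5.800,2.176,0.576
30,-0.487,0.299,-0.118,-1.752,-0.226,-0.916,0.063,0.256,0.693,6.342,2.469,0.683
31,-0.504,0.296,-0.128,-1.742,-0.233,-0.943,0.060,0.270,0.688,6.873,2.759,0.791
32,-0.522,0.294,-0.137,-1.730,-0.239,-0.970,0.057,0.284,0.683,7.393,3.046,0.899
33,-0.539,0.291,-0.147,-1.718,-0.246,-0.996,0.054,0.298,0.677,7.901,3.329,1.008
34,-0.556,0.289,-0.157,-1.704,-0.252,-1.022,0.051,0.312,0.671,8.399,3.609,1.117
35,-0.573,0.286,-0.168,-1.688,-0.257,-1.048,0.048,0.325,0.665,8.886,3.885,1.227
36,-0.590,0.284,-0.178,-1.672,-0.263,-1.073,0.044,0.339,0.658,9.363,4.159,1.337
37,-0.606,0.281,-0.189,-1.654,-0.268,-1.097,0.041,0.352,0.652,9.829,4.429,1.448
38,-0.623,0.278,-0.200,-1.636,-0.274,-1.121,0.038,0.365,0.645,10.284,4.696,1.558
39,-0.639,0.276,-0.211,-1.616,-0.279,-1.144,0.034,0.378,0.637,10.729,4.959,1.669
40,-0.655,0.273,-0.223,-1.595,-0.284,-1.166,0.031,0.391,0.630,11.163,5.219,1.780
41,-0.671,0.270,-0.235,-1.574,-0.288,-1.188,0.027,0.403,0.622,11.587,5.474,1.891
42,-0.687,0.267,-0.247,-1.552,-0.293,-1.209,0.024,0.415,0.614,11.999,5.726,2.001
43,-0.702,0.264,-0.259,-1.528,-0.298,-1.229,0.020,0.427,0.606,12.400,5.973,2.111
44,-0.717,0.261,-0.271,-1.504,-0.303,-1.249,0.016,0.439,0.597,12.790,6.216,2.220
45,-0.732,0.258,-0.284,-1.480,-0.307,-1.267,0.013,0.450,0.589,13.169,6.454,2.329
46,-0.747,0.255,-0.297,-1.454,-0.312,-1.285,0.009,0.461,0.580,13.536,6.687,2.436
47,-0.761,0.252,-0.310,-1.428,-0.316,-1.302,0.005,0.472,0.571,13.892,6.915,2.543
48,-0.775,0.249,-0.323,-1.401,-0.321,-1.318,0.002,0.482,0.562,14.236,7.138,2.648
49,-0.789,0.245,-0.336,-1.374,-0.325,-1.333,-0.002,0.492,0.553,14.568,7.356,2.753
50,-0.803,0.242,-0.349,-1.346,-0.330,-1.348,-0.006,0.502,0.543,14.888,7.568,2.855
51,-0.816,0.239,-0.363,-1.318,-0.335,-1.362,-0.010,0.512,0.534,15.196,7.775,2.956
52,-0.829,0.235,-0.376,-1.289,-0.339,-1.374,-0.014,0.521,0.524,15.492,7.975,3.055
53,-0.842,0.232,-0.390,-1.260,-0.344,-1.386,-0.017,0.530,0.515,15.776,8.170,3.152
54,-0.854,0.229,-0.404,-1.230,-0.349,-1.398,-0.021,0.539,0.505,16.047,8.359,3.247
55,-0.866,0.225,-0.418,-1.200,-0.353,-1.408,-0.025,0.547,0.495,16.307,8.541,3.340
56,-0.878,0.222,-0.432,-1.170,-0.358,-1.418,-0.029,0.555,0.485,16.555,8.718,3.431
57,-0.890,0.218,-0.447,-1.140,-0.363,-1.426,-0.032,0.563,0.475,16.792,8.888,3.519
58,-0.901,0.214,-0.461,-1.109,-0.368,-1.435,-0.036,0.570,0.465,17.016,9.052,3.605
59,-0.912,0.211,-0.475,-1.078,-0.373,-1.442,-0.040,0.577,0.455,17.229,9.209,3.688
60,-0.923,0.207,-0.490,-1.047,-0.378,-1.449,-0.044,0.584,0.445,17.430,9.360,3.769
61,-0.933,0.203,-0.504,-1.015,-0.383,-1.455,-0.047,0.591,0.435,17.620,9.505,3.846
62,-0.943,0.199,-0.519,-0.984,-0.389,-1.460,-0.051,0.597,0.425,17.799,9.644,3.921
63,-0.953,0.195,-0.533,-0.952,-0.394,-1.464,-0.055,0.603,0.415,17.967,9.776,3.993
64,-0.962,0.191,-0.548,-0.921,-0.399,-1.468,-0.058,0.608,0.405,,,
# final ang (rad): -0.962 0.191 -0.548


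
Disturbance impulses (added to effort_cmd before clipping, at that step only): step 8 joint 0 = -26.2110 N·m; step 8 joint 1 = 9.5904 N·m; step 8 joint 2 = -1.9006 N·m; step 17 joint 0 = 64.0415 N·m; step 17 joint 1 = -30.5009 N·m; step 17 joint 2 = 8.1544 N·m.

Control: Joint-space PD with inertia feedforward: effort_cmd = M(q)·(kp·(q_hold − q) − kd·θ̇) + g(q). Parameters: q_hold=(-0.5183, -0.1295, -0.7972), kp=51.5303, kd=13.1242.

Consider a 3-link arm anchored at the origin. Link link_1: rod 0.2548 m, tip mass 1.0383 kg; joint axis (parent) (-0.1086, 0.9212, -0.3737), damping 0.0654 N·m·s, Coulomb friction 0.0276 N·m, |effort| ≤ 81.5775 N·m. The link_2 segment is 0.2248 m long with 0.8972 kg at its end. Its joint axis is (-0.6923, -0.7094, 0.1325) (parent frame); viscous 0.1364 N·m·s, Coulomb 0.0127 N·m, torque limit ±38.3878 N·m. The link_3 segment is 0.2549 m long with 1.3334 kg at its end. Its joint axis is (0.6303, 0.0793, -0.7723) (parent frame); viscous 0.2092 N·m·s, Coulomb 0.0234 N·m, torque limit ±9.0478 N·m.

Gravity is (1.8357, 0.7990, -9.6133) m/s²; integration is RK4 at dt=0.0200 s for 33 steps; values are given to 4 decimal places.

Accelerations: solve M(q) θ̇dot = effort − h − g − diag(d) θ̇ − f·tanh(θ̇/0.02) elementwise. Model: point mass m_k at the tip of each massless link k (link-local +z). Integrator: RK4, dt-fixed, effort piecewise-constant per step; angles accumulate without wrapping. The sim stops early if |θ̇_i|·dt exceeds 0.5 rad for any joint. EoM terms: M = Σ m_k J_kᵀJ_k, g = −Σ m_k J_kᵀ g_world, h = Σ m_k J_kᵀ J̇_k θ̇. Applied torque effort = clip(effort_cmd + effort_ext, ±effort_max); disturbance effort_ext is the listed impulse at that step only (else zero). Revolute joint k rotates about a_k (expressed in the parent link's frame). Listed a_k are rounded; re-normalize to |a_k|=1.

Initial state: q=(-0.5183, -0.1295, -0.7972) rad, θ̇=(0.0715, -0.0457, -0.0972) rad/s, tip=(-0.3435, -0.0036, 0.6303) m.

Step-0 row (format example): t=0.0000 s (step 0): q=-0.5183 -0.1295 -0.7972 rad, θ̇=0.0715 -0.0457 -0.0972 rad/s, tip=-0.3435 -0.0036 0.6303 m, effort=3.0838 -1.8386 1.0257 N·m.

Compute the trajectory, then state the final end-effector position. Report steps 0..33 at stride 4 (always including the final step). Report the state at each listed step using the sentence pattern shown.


t=0.0800 s (step 4): q=-0.5151 -0.1303 -0.7974 rad, θ̇=0.0144 -0.0084 -0.0112 rad/s, tip=-0.3414 -0.0032 0.6315 m, effort=3.5922 -2.0483 1.0762 N·m.
t=0.1600 s (step 8): q=-0.5149 -0.1302 -0.7968 rad, θ̇=-0.0054 -0.0029 -0.0120 rad/s, tip=-0.3412 -0.0032 0.6316 m, effort=-22.3861 7.4403 -0.7974 N·m.
t=0.2400 s (step 12): q=-0.5445 -0.1203 -0.7610 rad, θ̇=-0.2148 0.0005 0.0143 rad/s, tip=-0.3584 -0.0099 0.6234 m, effort=7.9182 -3.6789 1.4394 N·m.
t=0.3200 s (step 16): q=-0.5505 -0.1204 -0.7622 rad, θ̇=0.0247 0.0043 -0.0081 rad/s, tip=-0.3619 -0.0110 0.6213 m, effort=5.5977 -2.8320 1.2295 N·m.
t=0.4000 s (step 20): q=-0.4948 -0.1448 -0.7705 rad, θ̇=0.7546 -0.2413 0.0652 rad/s, tip=-0.3222 -0.0056 0.6430 m, effort=-7.4465 3.2312 -0.3590 N·m.
t=0.4800 s (step 24): q=-0.4639 -0.1527 -0.7693 rad, θ̇=0.1089 0.0000 -0.0254 rad/s, tip=-0.3010 -0.0020 0.6534 m, effort=-0.9965 0.1665 0.4785 N·m.
t=0.5600 s (step 28): q=-0.4660 -0.1487 -0.7704 rad, θ̇=-0.1186 0.0752 -0.0297 rad/s, tip=-0.3037 -0.0012 0.6520 m, effort=2.0979 -1.2958 0.8685 N·m.
t=0.6400 s (step 32): q=-0.4779 -0.1417 -0.7714 rad, θ̇=-0.1630 0.0827 -0.0286 rad/s, tip=-0.3133 -0.0015 0.6473 m, effort=3.4707 -1.9581 1.0415 N·m.
t=0.6600 s (step 33): q=-0.4811 -0.1399 -0.7717 rad, θ̇=-0.1611 0.0796 -0.0285 rad/s, tip=-0.3158 -0.0016 0.6460 m.
final tip position (m): -0.3158 -0.0016 0.6460


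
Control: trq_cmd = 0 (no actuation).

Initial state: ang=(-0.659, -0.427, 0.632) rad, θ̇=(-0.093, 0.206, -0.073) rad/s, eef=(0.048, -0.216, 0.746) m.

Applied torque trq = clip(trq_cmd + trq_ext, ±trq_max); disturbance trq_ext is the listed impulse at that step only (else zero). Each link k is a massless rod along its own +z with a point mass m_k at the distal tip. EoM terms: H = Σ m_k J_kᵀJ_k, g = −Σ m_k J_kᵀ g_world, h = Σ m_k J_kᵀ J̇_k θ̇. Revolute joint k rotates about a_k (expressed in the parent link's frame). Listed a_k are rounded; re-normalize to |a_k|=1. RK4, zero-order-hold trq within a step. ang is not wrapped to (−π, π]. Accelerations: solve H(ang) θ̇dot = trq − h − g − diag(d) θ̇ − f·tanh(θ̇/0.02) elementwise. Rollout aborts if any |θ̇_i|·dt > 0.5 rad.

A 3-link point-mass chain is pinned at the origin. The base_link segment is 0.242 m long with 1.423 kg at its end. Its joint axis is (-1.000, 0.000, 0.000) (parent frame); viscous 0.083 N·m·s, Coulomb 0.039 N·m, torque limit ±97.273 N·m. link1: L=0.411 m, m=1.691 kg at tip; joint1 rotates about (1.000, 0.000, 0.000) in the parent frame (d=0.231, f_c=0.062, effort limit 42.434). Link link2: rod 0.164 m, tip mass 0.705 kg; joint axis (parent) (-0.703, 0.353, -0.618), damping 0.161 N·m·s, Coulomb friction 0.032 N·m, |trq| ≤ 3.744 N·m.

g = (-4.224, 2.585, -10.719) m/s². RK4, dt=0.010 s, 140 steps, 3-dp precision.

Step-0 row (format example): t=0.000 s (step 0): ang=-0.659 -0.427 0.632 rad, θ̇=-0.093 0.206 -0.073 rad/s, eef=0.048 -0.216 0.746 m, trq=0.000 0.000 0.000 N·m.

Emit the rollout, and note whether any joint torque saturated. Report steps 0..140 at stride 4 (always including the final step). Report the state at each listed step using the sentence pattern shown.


t=0.040 s (step 4): ang=-0.691 -0.461 0.626 rad, θ̇=-1.481 -1.842 -0.164 rad/s, eef=0.047 -0.222 0.741 m, trq=0.000 0.000 0.000 N·m.
t=0.080 s (step 8): ang=-0.775 -0.569 0.620 rad, θ̇=-2.642 -3.468 -0.162 rad/s, eef=0.047 -0.224 0.730 m, trq=0.000 0.000 0.000 N·m.
t=0.120 s (step 12): ang=-0.901 -0.735 0.613 rad, θ̇=-3.659 -4.766 -0.206 rad/s, eef=0.046 -0.223 0.709 m, trq=0.000 0.000 0.000 N·m.
t=0.160 s (step 16): ang=-1.066 -0.946 0.603 rad, θ̇=-4.597 -5.766 -0.253 rad/s, eef=0.045 -0.220 0.677 m, trq=0.000 0.000 0.000 N·m.
t=0.200 s (step 20): ang=-1.269 -1.192 0.593 rad, θ̇=-5.552 -6.511 -0.219 rad/s, eef=0.045 -0.215 0.632 m, trq=0.000 0.000 0.000 N·m.
t=0.240 s (step 24): ang=-1.512 -1.464 0.588 rad, θ̇=-6.664 -7.044 -0.016 rad/s, eef=0.044 -0.211 0.574 m, trq=0.000 0.000 0.000 N·m.
t=0.280 s (step 28): ang=-1.807 -1.754 0.592 rad, θ̇=-8.131 -7.384 0.297 rad/s, eef=0.044 -0.207 0.503 m, trq=0.000 0.000 0.000 N·m.
t=0.320 s (step 32): ang=-2.170 -2.051 0.619 rad, θ̇=-10.148 -7.409 1.158 rad/s, eef=0.047 -0.206 0.423 m, trq=0.000 0.000 0.000 N·m.
t=0.360 s (step 36): ang=-2.626 -2.339 0.693 rad, θ̇=-12.677 -6.856 2.602 rad/s, eef=0.053 -0.213 0.337 m, trq=0.000 0.000 0.000 N·m.
t=0.400 s (step 40): ang=-3.178 -2.586 0.825 rad, θ̇=-14.714 -5.330 3.741 rad/s, eef=0.065 -0.233 0.249 m, trq=0.000 0.000 0.000 N·m.
t=0.440 s (step 44): ang=-3.772 -2.751 0.955 rad, θ̇=-14.510 -2.758 2.117 rad/s, eef=0.077 -0.270 0.150 m, trq=0.000 0.000 0.000 N·m.
t=0.480 s (step 48): ang=-4.304 -2.800 0.944 rad, θ̇=-11.737 0.345 -3.064 rad/s, eef=0.076 -0.305 0.018 m, trq=0.000 0.000 0.000 N·m.
t=0.520 s (step 52): ang=-4.687 -2.723 0.704 rad, θ̇=-7.103 3.526 -8.588 rad/s, eef=0.054 -0.292 -0.156 m, trq=0.000 0.000 0.000 N·m.
t=0.560 s (step 56): ang=-4.858 -2.514 0.312 rad, θ̇=-1.440 6.993 -10.125 rad/s, eef=0.021 -0.192 -0.339 m, trq=0.000 0.000 0.000 N·m.
t=0.600 s (step 60): ang=-4.813 -2.159 -0.045 rad, θ̇=3.465 10.796 -7.264 rad/s, eef=-0.003 -0.024 -0.486 m, trq=0.000 0.000 0.000 N·m.
t=0.640 s (step 64): ang=-4.595 -1.642 -0.257 rad, θ̇=7.379 15.302 -3.333 rad/s, eef=-0.012 0.163 -0.596 m, trq=0.000 0.000 0.000 N·m.
t=0.680 s (step 68): ang=-4.204 -0.884 -0.299 rad, θ̇=12.888 23.965 1.755 rad/s, eef=-0.014 0.348 -0.673 m, trq=0.000 0.000 0.000 N·m.
t=0.720 s (step 72): ang=-3.548 0.314 -0.089 rad, θ̇=15.121 27.606 3.999 rad/s, eef=-0.005 0.482 -0.647 m, trq=0.000 0.000 0.000 N·m.
t=0.760 s (step 76): ang=-3.149 1.059 -0.124 rad, θ̇=6.565 12.802 -3.397 rad/s, eef=-0.007 0.512 -0.507 m, trq=0.000 0.000 0.000 N·m.
t=0.800 s (step 80): ang=-2.956 1.458 -0.273 rad, θ̇=3.406 7.737 -3.673 rad/s, eef=-0.013 0.511 -0.375 m, trq=0.000 0.000 0.000 N·m.
t=0.840 s (step 84): ang=-2.861 1.706 -0.405 rad, θ̇=1.509 4.878 -2.895 rad/s, eef=-0.017 0.501 -0.267 m, trq=0.000 0.000 0.000 N·m.
t=0.880 s (step 88): ang=-2.829 1.858 -0.507 rad, θ̇=0.162 2.792 -2.221 rad/s, eef=-0.019 0.489 -0.184 m, trq=0.000 0.000 0.000 N·m.
t=0.920 s (step 92): ang=-2.842 1.935 -0.587 rad, θ̇=-0.781 1.105 -1.817 rad/s, eef=-0.020 0.481 -0.126 m, trq=0.000 0.000 0.000 N·m.
t=0.960 s (step 96): ang=-2.887 1.950 -0.655 rad, θ̇=-1.382 -0.313 -1.600 rad/s, eef=-0.021 0.479 -0.089 m, trq=0.000 0.000 0.000 N·m.
t=1.000 s (step 100): ang=-2.949 1.912 -0.715 rad, θ̇=-1.710 -1.521 -1.418 rad/s, eef=-0.021 0.485 -0.072 m, trq=0.000 0.000 0.000 N·m.
t=1.040 s (step 104): ang=-3.021 1.830 -0.768 rad, θ̇=-1.890 -2.617 -1.197 rad/s, eef=-0.020 0.500 -0.076 m, trq=0.000 0.000 0.000 N·m.
t=1.080 s (step 108): ang=-3.100 1.703 -0.809 rad, θ̇=-2.046 -3.687 -0.848 rad/s, eef=-0.020 0.523 -0.098 m, trq=0.000 0.000 0.000 N·m.
t=1.120 s (step 112): ang=-3.186 1.533 -0.833 rad, θ̇=-2.295 -4.840 -0.343 rad/s, eef=-0.020 0.552 -0.141 m, trq=0.000 0.000 0.000 N·m.
t=1.160 s (step 116): ang=-3.286 1.313 -0.835 rad, θ̇=-2.756 -6.227 0.197 rad/s, eef=-0.019 0.584 -0.204 m, trq=0.000 0.000 0.000 N·m.
t=1.200 s (step 120): ang=-3.411 1.030 -0.814 rad, θ̇=-3.535 -8.012 0.959 rad/s, eef=-0.020 0.613 -0.287 m, trq=0.000 0.000 0.000 N·m.
t=1.240 s (step 124): ang=-3.575 0.665 -0.750 rad, θ̇=-4.694 -10.291 2.416 rad/s, eef=-0.020 0.629 -0.391 m, trq=0.000 0.000 0.000 N·m.
t=1.280 s (step 128): ang=-3.782 0.216 -0.600 rad, θ̇=-5.407 -11.681 5.355 rad/s, eef=-0.020 0.612 -0.505 m, trq=0.000 0.000 0.000 N·m.
t=1.320 s (step 132): ang=-3.961 -0.195 -0.338 rad, θ̇=-2.993 -8.108 6.892 rad/s, eef=-0.015 0.542 -0.604 m, trq=0.000 0.000 0.000 N·m.
t=1.360 s (step 136): ang=-4.013 -0.425 -0.106 rad, θ̇=0.287 -3.602 4.472 rad/s, eef=-0.006 0.444 -0.669 m, trq=0.000 0.000 0.000 N·m.
t=1.400 s (step 140): ang=-3.948 -0.498 0.023 rad, θ̇=2.817 -0.198 2.135 rad/s, eef=0.001 0.347 -0.716 m.
any joint saturated: no
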